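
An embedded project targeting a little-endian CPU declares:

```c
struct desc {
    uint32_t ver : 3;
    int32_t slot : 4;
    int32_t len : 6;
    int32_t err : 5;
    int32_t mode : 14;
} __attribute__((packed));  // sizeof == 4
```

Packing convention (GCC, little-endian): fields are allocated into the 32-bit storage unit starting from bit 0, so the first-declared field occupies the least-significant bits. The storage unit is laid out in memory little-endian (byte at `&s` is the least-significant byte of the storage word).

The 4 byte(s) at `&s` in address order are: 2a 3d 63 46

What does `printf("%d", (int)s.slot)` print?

[0]=0x2a [1]=0x3d [2]=0x63 [3]=0x46 (little-endian) → word 0x46633d2a
ver [0+:3] = (word>>0) & 0x7 = 2
slot [3+:4] = (word>>3) & 0xf = 5  ←
len [7+:6] = (word>>7) & 0x3f = 58
err [13+:5] = (word>>13) & 0x1f = 25
mode [18+:14] = (word>>18) & 0x3fff = 4504
slot signed 4b, MSB=0: value = 5

5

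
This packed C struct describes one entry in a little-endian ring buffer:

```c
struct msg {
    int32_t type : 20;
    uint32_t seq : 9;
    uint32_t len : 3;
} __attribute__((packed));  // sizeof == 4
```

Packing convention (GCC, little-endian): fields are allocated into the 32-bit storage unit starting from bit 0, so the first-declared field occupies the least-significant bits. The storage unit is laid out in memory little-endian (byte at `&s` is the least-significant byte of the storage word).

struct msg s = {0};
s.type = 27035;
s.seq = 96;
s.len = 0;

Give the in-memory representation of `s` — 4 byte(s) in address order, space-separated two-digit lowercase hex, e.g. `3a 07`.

9b 69 00 06

type (20b) val=27035 bits=0x699b at bit 0: 0x0000699b
seq (9b) val=96 bits=0x60 at bit 20: 0x0600699b
len (3b) val=0 bits=0x0 at bit 29: 0x0600699b
word = 0x0600699b → little-endian bytes:
  [0]=0x9b  [1]=0x69  [2]=0x00  [3]=0x06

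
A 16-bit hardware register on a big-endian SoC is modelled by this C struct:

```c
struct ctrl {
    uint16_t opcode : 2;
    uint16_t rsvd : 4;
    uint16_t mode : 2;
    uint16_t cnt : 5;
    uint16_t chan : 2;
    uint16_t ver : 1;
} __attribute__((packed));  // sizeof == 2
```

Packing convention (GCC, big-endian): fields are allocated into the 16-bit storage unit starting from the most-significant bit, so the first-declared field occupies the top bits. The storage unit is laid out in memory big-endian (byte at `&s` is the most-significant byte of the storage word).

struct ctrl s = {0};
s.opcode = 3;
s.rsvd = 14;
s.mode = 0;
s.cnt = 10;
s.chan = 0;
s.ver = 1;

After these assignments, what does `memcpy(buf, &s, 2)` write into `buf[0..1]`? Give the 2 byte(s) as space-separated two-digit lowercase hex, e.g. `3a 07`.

f8 51

[14+:2] opcode=3 & 0x3 = 0x3; word=0xc000
[10+:4] rsvd=14 & 0xf = 0xe; word=0xf800
[8+:2] mode=0 & 0x3 = 0x0; word=0xf800
[3+:5] cnt=10 & 0x1f = 0xa; word=0xf850
[1+:2] chan=0 & 0x3 = 0x0; word=0xf850
[0+:1] ver=1 & 0x1 = 0x1; word=0xf851
word = 0xf851 → big-endian bytes:
  [0]=0xf8  [1]=0x51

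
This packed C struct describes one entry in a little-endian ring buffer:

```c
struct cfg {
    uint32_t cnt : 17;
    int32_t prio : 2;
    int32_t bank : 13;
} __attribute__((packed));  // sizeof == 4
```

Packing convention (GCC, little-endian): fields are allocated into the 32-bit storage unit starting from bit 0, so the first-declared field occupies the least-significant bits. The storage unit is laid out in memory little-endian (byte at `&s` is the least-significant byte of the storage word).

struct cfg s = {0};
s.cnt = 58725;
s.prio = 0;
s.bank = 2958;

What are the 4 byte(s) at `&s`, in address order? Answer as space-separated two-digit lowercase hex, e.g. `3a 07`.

65 e5 70 5c

cnt:17 = 58725 → 0xe565 << 0 → word 0x0000e565
prio:2 = 0 → 0x0 << 17 → word 0x0000e565
bank:13 = 2958 → 0xb8e << 19 → word 0x5c70e565
word = 0x5c70e565 → little-endian bytes:
  [0]=0x65  [1]=0xe5  [2]=0x70  [3]=0x5c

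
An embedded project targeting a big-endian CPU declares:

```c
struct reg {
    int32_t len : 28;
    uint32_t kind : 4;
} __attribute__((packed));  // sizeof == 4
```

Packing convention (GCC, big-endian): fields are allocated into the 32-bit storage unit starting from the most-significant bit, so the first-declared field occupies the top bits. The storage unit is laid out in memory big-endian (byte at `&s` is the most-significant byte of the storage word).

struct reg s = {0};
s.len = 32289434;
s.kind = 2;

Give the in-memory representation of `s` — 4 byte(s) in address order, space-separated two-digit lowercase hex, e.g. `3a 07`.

[4+:28] len=32289434 & 0xfffffff = 0x1ecb29a; word=0x1ecb29a0
[0+:4] kind=2 & 0xf = 0x2; word=0x1ecb29a2
word = 0x1ecb29a2 → big-endian bytes:
  [0]=0x1e  [1]=0xcb  [2]=0x29  [3]=0xa2

1e cb 29 a2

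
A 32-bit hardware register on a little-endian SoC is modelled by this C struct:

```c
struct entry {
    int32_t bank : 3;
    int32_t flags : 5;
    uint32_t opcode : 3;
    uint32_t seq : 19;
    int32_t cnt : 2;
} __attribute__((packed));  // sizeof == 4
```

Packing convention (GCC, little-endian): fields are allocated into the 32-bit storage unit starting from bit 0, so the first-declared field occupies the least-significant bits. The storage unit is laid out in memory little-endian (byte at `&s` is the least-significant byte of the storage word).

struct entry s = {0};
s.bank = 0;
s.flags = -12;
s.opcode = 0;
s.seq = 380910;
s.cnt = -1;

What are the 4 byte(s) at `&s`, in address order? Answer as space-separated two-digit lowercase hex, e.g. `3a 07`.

a0 70 7f ee

bank:3 = 0 → 0x0 << 0 → word 0x00000000
flags:5 = -12 → 0x14 << 3 → word 0x000000a0
opcode:3 = 0 → 0x0 << 8 → word 0x000000a0
seq:19 = 380910 → 0x5cfee << 11 → word 0x2e7f70a0
cnt:2 = -1 → 0x3 << 30 → word 0xee7f70a0
word = 0xee7f70a0 → little-endian bytes:
  [0]=0xa0  [1]=0x70  [2]=0x7f  [3]=0xee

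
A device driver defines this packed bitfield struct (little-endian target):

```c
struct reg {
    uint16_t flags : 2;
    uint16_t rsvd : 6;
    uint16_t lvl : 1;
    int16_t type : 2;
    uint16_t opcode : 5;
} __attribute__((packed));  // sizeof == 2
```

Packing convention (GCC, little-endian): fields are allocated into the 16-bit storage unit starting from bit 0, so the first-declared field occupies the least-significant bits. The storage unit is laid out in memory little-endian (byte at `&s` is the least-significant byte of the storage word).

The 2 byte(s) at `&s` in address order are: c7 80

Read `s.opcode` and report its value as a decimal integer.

[0]=0xc7 [1]=0x80 (little-endian) → word 0x80c7
flags [0+:2] = (word>>0) & 0x3 = 3
rsvd [2+:6] = (word>>2) & 0x3f = 49
lvl [8+:1] = (word>>8) & 0x1 = 0
type [9+:2] = (word>>9) & 0x3 = 0
opcode [11+:5] = (word>>11) & 0x1f = 16  ←

16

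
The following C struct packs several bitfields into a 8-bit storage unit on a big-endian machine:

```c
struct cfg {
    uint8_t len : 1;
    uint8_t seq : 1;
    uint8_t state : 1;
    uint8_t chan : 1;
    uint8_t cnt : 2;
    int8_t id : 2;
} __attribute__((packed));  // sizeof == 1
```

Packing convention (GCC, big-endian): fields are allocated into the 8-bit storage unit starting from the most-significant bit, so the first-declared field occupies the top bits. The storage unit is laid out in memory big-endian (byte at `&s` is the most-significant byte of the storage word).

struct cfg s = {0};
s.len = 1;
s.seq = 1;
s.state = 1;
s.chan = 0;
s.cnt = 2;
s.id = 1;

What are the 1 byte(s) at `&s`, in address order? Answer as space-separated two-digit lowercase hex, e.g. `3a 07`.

len:1 = 1 → 0x1 << 7 → word 0x80
seq:1 = 1 → 0x1 << 6 → word 0xc0
state:1 = 1 → 0x1 << 5 → word 0xe0
chan:1 = 0 → 0x0 << 4 → word 0xe0
cnt:2 = 2 → 0x2 << 2 → word 0xe8
id:2 = 1 → 0x1 << 0 → word 0xe9
word = 0xe9 → big-endian bytes:
  [0]=0xe9

e9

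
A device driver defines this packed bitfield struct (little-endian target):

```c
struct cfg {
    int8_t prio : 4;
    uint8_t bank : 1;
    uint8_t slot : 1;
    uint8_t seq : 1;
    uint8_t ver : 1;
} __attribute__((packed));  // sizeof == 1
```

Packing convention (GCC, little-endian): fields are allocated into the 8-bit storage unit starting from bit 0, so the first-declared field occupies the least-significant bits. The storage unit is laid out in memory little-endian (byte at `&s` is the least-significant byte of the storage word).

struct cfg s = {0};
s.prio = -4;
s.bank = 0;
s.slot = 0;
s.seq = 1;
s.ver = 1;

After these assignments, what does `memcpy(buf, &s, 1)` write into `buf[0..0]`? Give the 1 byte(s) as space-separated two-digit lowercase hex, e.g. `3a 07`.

cc

prio:4 = -4 → 0xc << 0 → word 0x0c
bank:1 = 0 → 0x0 << 4 → word 0x0c
slot:1 = 0 → 0x0 << 5 → word 0x0c
seq:1 = 1 → 0x1 << 6 → word 0x4c
ver:1 = 1 → 0x1 << 7 → word 0xcc
word = 0xcc → little-endian bytes:
  [0]=0xcc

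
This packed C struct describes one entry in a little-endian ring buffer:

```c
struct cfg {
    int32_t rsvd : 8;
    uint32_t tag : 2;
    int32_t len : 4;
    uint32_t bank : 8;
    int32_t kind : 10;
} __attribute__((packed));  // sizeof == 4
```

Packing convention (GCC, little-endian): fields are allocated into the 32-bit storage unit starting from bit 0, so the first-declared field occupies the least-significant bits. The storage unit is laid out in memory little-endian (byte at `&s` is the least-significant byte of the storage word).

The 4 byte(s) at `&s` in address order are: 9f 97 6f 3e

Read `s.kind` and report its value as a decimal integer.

[0]=0x9f [1]=0x97 [2]=0x6f [3]=0x3e (little-endian) → word 0x3e6f979f
rsvd [0+:8] = (word>>0) & 0xff = 159
tag [8+:2] = (word>>8) & 0x3 = 3
len [10+:4] = (word>>10) & 0xf = 5
bank [14+:8] = (word>>14) & 0xff = 190
kind [22+:10] = (word>>22) & 0x3ff = 249  ←
kind signed 10b, MSB=0: value = 249

249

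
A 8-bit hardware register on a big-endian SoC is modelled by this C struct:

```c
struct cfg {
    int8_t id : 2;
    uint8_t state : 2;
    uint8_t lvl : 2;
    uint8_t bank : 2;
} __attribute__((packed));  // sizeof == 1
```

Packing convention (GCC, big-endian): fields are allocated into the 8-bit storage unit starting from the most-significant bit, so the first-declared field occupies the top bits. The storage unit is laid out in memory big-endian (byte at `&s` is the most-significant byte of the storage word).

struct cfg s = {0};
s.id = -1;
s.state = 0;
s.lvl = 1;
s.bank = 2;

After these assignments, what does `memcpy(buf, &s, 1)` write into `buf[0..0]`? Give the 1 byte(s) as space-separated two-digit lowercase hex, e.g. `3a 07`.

c6

[6+:2] id=-1 & 0x3 = 0x3; word=0xc0
[4+:2] state=0 & 0x3 = 0x0; word=0xc0
[2+:2] lvl=1 & 0x3 = 0x1; word=0xc4
[0+:2] bank=2 & 0x3 = 0x2; word=0xc6
word = 0xc6 → big-endian bytes:
  [0]=0xc6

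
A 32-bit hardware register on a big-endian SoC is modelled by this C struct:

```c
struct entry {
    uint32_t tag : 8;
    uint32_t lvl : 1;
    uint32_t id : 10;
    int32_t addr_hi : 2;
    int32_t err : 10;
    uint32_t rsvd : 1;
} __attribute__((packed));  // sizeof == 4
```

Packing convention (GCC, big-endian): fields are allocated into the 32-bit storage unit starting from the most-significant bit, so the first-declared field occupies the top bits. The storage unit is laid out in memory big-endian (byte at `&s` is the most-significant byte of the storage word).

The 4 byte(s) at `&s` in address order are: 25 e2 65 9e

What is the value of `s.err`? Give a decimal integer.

-305

[0]=0x25 [1]=0xe2 [2]=0x65 [3]=0x9e (big-endian) → word 0x25e2659e
tag:8 @ bit 24 → (0x25e2659e>>24)&0xff = 0x25
lvl:1 @ bit 23 → (0x25e2659e>>23)&0x1 = 0x1
id:10 @ bit 13 → (0x25e2659e>>13)&0x3ff = 0x313
addr_hi:2 @ bit 11 → (0x25e2659e>>11)&0x3 = 0x0
err:10 @ bit 1 → (0x25e2659e>>1)&0x3ff = 0x2cf  ←
rsvd:1 @ bit 0 → (0x25e2659e>>0)&0x1 = 0x0
err signed 10b, MSB=1: 719 - 1024 = -305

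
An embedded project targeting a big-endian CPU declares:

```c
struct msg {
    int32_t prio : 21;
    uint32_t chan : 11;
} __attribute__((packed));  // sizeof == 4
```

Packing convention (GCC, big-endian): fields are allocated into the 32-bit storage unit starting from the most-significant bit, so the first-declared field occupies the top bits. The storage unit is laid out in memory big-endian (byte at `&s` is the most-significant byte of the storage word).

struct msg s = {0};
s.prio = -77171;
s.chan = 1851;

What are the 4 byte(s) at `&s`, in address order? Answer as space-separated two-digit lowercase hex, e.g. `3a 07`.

[11+:21] prio=-77171 & 0x1fffff = 0x1ed28d; word=0xf6946800
[0+:11] chan=1851 & 0x7ff = 0x73b; word=0xf6946f3b
word = 0xf6946f3b → big-endian bytes:
  [0]=0xf6  [1]=0x94  [2]=0x6f  [3]=0x3b

f6 94 6f 3b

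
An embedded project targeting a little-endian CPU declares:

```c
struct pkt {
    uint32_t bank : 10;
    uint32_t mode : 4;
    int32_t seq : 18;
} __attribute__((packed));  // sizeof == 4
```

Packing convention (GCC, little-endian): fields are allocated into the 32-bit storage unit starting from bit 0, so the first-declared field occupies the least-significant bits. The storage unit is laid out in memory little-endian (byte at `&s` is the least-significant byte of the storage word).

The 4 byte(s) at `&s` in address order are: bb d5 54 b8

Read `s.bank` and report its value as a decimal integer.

[0]=0xbb [1]=0xd5 [2]=0x54 [3]=0xb8 (little-endian) → word 0xb854d5bb
bank [0+:10] = (word>>0) & 0x3ff = 443  ←
mode [10+:4] = (word>>10) & 0xf = 5
seq [14+:18] = (word>>14) & 0x3ffff = 188755

443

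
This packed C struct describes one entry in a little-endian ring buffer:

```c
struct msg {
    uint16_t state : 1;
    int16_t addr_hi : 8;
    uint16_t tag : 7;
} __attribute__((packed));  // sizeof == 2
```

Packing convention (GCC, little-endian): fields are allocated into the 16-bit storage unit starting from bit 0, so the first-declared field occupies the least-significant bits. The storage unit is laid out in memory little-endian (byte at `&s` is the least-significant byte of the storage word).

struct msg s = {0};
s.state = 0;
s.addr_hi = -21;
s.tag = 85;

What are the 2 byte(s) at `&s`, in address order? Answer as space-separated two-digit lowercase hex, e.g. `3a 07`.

[0+:1] state=0 & 0x1 = 0x0; word=0x0000
[1+:8] addr_hi=-21 & 0xff = 0xeb; word=0x01d6
[9+:7] tag=85 & 0x7f = 0x55; word=0xabd6
word = 0xabd6 → little-endian bytes:
  [0]=0xd6  [1]=0xab

d6 ab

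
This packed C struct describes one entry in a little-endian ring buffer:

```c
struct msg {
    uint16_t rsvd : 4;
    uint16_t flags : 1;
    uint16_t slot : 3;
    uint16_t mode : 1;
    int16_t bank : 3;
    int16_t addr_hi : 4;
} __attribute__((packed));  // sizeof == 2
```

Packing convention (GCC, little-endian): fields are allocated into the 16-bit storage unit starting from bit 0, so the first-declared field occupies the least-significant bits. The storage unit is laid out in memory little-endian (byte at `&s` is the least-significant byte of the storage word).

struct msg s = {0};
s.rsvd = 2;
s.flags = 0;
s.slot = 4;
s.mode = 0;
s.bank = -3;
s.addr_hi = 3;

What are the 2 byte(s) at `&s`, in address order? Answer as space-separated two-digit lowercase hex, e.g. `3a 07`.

rsvd:4 = 2 → 0x2 << 0 → word 0x0002
flags:1 = 0 → 0x0 << 4 → word 0x0002
slot:3 = 4 → 0x4 << 5 → word 0x0082
mode:1 = 0 → 0x0 << 8 → word 0x0082
bank:3 = -3 → 0x5 << 9 → word 0x0a82
addr_hi:4 = 3 → 0x3 << 12 → word 0x3a82
word = 0x3a82 → little-endian bytes:
  [0]=0x82  [1]=0x3a

82 3a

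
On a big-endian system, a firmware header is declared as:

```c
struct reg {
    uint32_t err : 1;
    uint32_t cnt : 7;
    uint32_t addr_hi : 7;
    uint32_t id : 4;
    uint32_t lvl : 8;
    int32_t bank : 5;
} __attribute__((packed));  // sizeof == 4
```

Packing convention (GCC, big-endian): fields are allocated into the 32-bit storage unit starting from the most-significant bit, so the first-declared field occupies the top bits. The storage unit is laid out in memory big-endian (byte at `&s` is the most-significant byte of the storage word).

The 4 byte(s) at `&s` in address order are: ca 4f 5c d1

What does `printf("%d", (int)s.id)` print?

[0]=0xca [1]=0x4f [2]=0x5c [3]=0xd1 (big-endian) → word 0xca4f5cd1
err:1 @ bit 31 → (0xca4f5cd1>>31)&0x1 = 0x1
cnt:7 @ bit 24 → (0xca4f5cd1>>24)&0x7f = 0x4a
addr_hi:7 @ bit 17 → (0xca4f5cd1>>17)&0x7f = 0x27
id:4 @ bit 13 → (0xca4f5cd1>>13)&0xf = 0xa  ←
lvl:8 @ bit 5 → (0xca4f5cd1>>5)&0xff = 0xe6
bank:5 @ bit 0 → (0xca4f5cd1>>0)&0x1f = 0x11

10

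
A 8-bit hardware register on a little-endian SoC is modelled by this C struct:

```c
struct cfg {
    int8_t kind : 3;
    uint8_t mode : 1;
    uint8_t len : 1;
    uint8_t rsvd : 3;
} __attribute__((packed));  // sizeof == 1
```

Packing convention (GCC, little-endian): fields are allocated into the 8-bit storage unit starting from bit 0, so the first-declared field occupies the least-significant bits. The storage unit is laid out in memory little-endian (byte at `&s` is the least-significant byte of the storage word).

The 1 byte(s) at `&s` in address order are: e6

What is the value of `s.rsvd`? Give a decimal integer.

[0]=0xe6 (little-endian) → word 0xe6
kind:3 @ bit 0 → (0xe6>>0)&0x7 = 0x6
mode:1 @ bit 3 → (0xe6>>3)&0x1 = 0x0
len:1 @ bit 4 → (0xe6>>4)&0x1 = 0x0
rsvd:3 @ bit 5 → (0xe6>>5)&0x7 = 0x7  ←

7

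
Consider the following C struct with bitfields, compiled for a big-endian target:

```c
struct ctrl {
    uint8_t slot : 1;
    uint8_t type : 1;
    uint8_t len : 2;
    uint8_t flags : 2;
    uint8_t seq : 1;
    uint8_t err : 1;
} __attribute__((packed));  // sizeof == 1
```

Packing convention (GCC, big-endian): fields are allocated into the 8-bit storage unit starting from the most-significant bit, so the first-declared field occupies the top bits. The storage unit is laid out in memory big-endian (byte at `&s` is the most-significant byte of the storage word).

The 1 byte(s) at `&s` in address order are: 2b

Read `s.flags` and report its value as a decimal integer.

2

[0]=0x2b (big-endian) → word 0x2b
slot [7+:1] = (word>>7) & 0x1 = 0
type [6+:1] = (word>>6) & 0x1 = 0
len [4+:2] = (word>>4) & 0x3 = 2
flags [2+:2] = (word>>2) & 0x3 = 2  ←
seq [1+:1] = (word>>1) & 0x1 = 1
err [0+:1] = (word>>0) & 0x1 = 1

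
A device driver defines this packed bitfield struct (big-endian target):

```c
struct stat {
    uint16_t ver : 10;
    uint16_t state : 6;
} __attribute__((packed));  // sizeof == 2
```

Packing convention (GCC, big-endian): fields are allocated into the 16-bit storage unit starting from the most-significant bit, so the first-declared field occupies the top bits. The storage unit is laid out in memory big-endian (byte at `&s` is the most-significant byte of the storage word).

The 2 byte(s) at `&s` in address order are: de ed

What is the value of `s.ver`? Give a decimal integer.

[0]=0xde [1]=0xed (big-endian) → word 0xdeed
ver:10 @ bit 6 → (0xdeed>>6)&0x3ff = 0x37b  ←
state:6 @ bit 0 → (0xdeed>>0)&0x3f = 0x2d

891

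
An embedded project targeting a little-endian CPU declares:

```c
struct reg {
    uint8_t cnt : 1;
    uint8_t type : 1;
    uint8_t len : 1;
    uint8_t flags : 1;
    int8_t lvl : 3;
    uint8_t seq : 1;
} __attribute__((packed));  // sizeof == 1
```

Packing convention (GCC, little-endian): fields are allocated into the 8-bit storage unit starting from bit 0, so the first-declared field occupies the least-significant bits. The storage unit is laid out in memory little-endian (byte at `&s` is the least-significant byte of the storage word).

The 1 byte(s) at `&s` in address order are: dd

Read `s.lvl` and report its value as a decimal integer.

-3

[0]=0xdd (little-endian) → word 0xdd
cnt:1 @ bit 0 → (0xdd>>0)&0x1 = 0x1
type:1 @ bit 1 → (0xdd>>1)&0x1 = 0x0
len:1 @ bit 2 → (0xdd>>2)&0x1 = 0x1
flags:1 @ bit 3 → (0xdd>>3)&0x1 = 0x1
lvl:3 @ bit 4 → (0xdd>>4)&0x7 = 0x5  ←
seq:1 @ bit 7 → (0xdd>>7)&0x1 = 0x1
lvl signed 3b, MSB=1: 5 - 8 = -3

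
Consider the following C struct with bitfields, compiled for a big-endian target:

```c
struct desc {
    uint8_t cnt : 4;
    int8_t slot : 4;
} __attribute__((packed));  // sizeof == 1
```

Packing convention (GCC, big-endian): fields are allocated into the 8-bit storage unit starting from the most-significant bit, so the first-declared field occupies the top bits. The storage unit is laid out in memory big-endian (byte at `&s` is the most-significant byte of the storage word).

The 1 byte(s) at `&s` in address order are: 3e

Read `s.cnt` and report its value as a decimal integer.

3

[0]=0x3e (big-endian) → word 0x3e
cnt [4+:4] = (word>>4) & 0xf = 3  ←
slot [0+:4] = (word>>0) & 0xf = 14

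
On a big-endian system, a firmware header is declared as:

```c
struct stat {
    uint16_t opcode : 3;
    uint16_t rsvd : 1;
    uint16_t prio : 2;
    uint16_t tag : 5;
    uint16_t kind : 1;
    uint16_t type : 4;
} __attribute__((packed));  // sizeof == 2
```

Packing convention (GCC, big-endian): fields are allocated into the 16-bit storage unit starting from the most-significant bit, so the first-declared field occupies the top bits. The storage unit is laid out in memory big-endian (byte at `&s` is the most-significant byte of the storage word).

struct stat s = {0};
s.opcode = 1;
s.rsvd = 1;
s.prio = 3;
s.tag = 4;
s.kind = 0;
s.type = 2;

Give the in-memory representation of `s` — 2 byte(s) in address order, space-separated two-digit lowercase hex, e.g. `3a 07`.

opcode:3 = 1 → 0x1 << 13 → word 0x2000
rsvd:1 = 1 → 0x1 << 12 → word 0x3000
prio:2 = 3 → 0x3 << 10 → word 0x3c00
tag:5 = 4 → 0x4 << 5 → word 0x3c80
kind:1 = 0 → 0x0 << 4 → word 0x3c80
type:4 = 2 → 0x2 << 0 → word 0x3c82
word = 0x3c82 → big-endian bytes:
  [0]=0x3c  [1]=0x82

3c 82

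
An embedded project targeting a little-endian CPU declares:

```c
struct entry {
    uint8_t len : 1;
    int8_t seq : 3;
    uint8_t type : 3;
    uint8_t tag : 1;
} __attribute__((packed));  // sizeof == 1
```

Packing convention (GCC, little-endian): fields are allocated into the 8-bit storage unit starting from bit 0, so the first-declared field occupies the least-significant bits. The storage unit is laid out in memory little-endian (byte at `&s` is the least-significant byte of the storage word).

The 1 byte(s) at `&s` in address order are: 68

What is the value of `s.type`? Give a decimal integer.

6

[0]=0x68 (little-endian) → word 0x68
len:1 @ bit 0 → (0x68>>0)&0x1 = 0x0
seq:3 @ bit 1 → (0x68>>1)&0x7 = 0x4
type:3 @ bit 4 → (0x68>>4)&0x7 = 0x6  ←
tag:1 @ bit 7 → (0x68>>7)&0x1 = 0x0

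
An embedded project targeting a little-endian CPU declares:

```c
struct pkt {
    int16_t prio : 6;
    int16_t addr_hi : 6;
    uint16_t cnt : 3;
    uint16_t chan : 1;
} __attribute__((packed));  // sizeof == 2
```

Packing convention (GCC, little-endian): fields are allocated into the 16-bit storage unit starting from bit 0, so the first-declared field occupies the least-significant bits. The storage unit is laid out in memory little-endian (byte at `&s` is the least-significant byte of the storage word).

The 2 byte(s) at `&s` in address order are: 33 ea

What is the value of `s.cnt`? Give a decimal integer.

6

[0]=0x33 [1]=0xea (little-endian) → word 0xea33
prio [0+:6] = (word>>0) & 0x3f = 51
addr_hi [6+:6] = (word>>6) & 0x3f = 40
cnt [12+:3] = (word>>12) & 0x7 = 6  ←
chan [15+:1] = (word>>15) & 0x1 = 1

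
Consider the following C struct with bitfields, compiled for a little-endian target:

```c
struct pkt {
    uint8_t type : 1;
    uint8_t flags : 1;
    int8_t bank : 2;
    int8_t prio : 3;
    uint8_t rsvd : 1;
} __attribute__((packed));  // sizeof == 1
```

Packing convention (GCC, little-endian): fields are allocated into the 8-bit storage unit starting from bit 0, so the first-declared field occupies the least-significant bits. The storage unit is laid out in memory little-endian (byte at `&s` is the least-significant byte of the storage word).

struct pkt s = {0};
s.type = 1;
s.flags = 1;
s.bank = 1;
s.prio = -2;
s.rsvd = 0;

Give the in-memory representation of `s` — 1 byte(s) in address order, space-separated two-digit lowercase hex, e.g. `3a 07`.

type (1b) val=1 bits=0x1 at bit 0: 0x01
flags (1b) val=1 bits=0x1 at bit 1: 0x03
bank (2b) val=1 bits=0x1 at bit 2: 0x07
prio (3b) val=-2 bits=0x6 at bit 4: 0x67
rsvd (1b) val=0 bits=0x0 at bit 7: 0x67
word = 0x67 → little-endian bytes:
  [0]=0x67

67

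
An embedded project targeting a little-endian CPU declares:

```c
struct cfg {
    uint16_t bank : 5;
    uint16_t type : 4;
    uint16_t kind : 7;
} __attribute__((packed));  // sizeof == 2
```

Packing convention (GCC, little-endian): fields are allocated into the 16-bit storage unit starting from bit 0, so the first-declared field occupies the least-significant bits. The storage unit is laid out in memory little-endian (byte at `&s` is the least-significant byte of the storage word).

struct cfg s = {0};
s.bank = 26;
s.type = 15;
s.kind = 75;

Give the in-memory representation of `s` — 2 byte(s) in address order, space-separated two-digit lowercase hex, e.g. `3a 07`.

bank:5 = 26 → 0x1a << 0 → word 0x001a
type:4 = 15 → 0xf << 5 → word 0x01fa
kind:7 = 75 → 0x4b << 9 → word 0x97fa
word = 0x97fa → little-endian bytes:
  [0]=0xfa  [1]=0x97

fa 97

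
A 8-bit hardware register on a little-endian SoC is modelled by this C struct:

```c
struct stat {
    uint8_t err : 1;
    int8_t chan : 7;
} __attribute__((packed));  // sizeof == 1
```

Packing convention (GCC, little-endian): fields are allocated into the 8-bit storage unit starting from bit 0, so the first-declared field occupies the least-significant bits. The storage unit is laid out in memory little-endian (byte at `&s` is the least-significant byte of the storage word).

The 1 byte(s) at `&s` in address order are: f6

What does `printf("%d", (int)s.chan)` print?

[0]=0xf6 (little-endian) → word 0xf6
err:1 @ bit 0 → (0xf6>>0)&0x1 = 0x0
chan:7 @ bit 1 → (0xf6>>1)&0x7f = 0x7b  ←
chan signed 7b, MSB=1: 123 - 128 = -5

-5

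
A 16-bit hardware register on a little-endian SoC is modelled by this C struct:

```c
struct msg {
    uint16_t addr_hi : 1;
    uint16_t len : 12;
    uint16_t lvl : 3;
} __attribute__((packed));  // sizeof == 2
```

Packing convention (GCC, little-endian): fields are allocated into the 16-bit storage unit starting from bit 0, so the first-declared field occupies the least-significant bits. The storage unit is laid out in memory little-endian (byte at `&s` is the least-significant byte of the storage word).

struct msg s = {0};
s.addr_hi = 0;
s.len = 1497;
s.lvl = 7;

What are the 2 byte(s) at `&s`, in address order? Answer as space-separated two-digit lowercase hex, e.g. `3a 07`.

b2 eb

[0+:1] addr_hi=0 & 0x1 = 0x0; word=0x0000
[1+:12] len=1497 & 0xfff = 0x5d9; word=0x0bb2
[13+:3] lvl=7 & 0x7 = 0x7; word=0xebb2
word = 0xebb2 → little-endian bytes:
  [0]=0xb2  [1]=0xeb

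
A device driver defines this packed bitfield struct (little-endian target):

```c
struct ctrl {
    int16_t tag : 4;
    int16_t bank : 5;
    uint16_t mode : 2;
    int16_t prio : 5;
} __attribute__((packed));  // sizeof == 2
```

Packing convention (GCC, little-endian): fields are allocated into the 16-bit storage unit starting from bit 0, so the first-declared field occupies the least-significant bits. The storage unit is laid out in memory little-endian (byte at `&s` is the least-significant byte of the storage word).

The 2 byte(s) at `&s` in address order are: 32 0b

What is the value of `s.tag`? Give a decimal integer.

[0]=0x32 [1]=0x0b (little-endian) → word 0x0b32
tag [0+:4] = (word>>0) & 0xf = 2  ←
bank [4+:5] = (word>>4) & 0x1f = 19
mode [9+:2] = (word>>9) & 0x3 = 1
prio [11+:5] = (word>>11) & 0x1f = 1
tag signed 4b, MSB=0: value = 2

2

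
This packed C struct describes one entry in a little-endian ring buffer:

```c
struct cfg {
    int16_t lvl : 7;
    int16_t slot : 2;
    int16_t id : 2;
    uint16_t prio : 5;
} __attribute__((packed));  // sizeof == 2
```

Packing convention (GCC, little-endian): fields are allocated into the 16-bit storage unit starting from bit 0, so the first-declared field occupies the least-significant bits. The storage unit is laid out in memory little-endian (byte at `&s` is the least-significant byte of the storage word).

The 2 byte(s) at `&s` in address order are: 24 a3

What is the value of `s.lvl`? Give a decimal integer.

36

[0]=0x24 [1]=0xa3 (little-endian) → word 0xa324
lvl [0+:7] = (word>>0) & 0x7f = 36  ←
slot [7+:2] = (word>>7) & 0x3 = 2
id [9+:2] = (word>>9) & 0x3 = 1
prio [11+:5] = (word>>11) & 0x1f = 20
lvl signed 7b, MSB=0: value = 36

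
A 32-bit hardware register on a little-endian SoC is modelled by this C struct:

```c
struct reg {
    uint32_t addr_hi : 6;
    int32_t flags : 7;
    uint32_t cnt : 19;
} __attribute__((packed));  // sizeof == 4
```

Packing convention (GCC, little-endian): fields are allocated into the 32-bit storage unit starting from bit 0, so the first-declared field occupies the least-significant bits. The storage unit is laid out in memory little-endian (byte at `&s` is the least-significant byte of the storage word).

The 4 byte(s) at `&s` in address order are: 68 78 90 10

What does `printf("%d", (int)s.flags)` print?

-31

[0]=0x68 [1]=0x78 [2]=0x90 [3]=0x10 (little-endian) → word 0x10907868
addr_hi [0+:6] = (word>>0) & 0x3f = 40
flags [6+:7] = (word>>6) & 0x7f = 97  ←
cnt [13+:19] = (word>>13) & 0x7ffff = 33923
flags signed 7b, MSB=1: 97 - 128 = -31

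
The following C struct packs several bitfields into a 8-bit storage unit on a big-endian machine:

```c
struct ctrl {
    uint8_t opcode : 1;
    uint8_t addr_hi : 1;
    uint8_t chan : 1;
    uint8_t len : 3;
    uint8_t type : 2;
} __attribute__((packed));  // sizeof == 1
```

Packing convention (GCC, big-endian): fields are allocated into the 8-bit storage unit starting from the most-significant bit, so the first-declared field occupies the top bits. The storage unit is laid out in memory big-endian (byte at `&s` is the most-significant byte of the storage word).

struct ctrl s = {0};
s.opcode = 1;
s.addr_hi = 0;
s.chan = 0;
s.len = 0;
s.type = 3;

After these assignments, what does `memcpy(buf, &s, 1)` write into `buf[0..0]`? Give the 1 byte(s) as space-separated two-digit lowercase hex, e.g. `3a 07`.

opcode:1 = 1 → 0x1 << 7 → word 0x80
addr_hi:1 = 0 → 0x0 << 6 → word 0x80
chan:1 = 0 → 0x0 << 5 → word 0x80
len:3 = 0 → 0x0 << 2 → word 0x80
type:2 = 3 → 0x3 << 0 → word 0x83
word = 0x83 → big-endian bytes:
  [0]=0x83

83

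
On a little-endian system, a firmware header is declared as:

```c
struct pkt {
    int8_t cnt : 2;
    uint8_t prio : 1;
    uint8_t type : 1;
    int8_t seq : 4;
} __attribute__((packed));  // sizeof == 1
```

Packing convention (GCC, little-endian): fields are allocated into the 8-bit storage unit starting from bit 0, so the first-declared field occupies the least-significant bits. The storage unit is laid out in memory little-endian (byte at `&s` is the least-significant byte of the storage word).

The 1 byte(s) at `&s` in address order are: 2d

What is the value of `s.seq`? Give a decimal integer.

[0]=0x2d (little-endian) → word 0x2d
cnt [0+:2] = (word>>0) & 0x3 = 1
prio [2+:1] = (word>>2) & 0x1 = 1
type [3+:1] = (word>>3) & 0x1 = 1
seq [4+:4] = (word>>4) & 0xf = 2  ←
seq signed 4b, MSB=0: value = 2

2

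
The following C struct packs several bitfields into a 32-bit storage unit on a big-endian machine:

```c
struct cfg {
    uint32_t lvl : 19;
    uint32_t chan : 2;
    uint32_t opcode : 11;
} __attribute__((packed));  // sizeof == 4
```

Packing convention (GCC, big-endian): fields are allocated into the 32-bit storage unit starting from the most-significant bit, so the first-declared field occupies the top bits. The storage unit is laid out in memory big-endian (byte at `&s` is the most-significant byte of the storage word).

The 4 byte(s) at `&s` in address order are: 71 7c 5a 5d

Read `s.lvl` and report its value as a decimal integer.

[0]=0x71 [1]=0x7c [2]=0x5a [3]=0x5d (big-endian) → word 0x717c5a5d
lvl:19 @ bit 13 → (0x717c5a5d>>13)&0x7ffff = 0x38be2  ←
chan:2 @ bit 11 → (0x717c5a5d>>11)&0x3 = 0x3
opcode:11 @ bit 0 → (0x717c5a5d>>0)&0x7ff = 0x25d

232418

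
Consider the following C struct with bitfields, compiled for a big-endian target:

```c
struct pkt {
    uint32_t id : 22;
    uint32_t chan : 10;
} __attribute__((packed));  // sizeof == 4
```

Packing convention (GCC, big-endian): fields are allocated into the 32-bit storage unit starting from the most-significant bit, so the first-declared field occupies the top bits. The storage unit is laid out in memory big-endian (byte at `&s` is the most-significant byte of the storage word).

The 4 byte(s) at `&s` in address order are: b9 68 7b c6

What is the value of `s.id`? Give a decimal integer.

3037726

[0]=0xb9 [1]=0x68 [2]=0x7b [3]=0xc6 (big-endian) → word 0xb9687bc6
id:22 @ bit 10 → (0xb9687bc6>>10)&0x3fffff = 0x2e5a1e  ←
chan:10 @ bit 0 → (0xb9687bc6>>0)&0x3ff = 0x3c6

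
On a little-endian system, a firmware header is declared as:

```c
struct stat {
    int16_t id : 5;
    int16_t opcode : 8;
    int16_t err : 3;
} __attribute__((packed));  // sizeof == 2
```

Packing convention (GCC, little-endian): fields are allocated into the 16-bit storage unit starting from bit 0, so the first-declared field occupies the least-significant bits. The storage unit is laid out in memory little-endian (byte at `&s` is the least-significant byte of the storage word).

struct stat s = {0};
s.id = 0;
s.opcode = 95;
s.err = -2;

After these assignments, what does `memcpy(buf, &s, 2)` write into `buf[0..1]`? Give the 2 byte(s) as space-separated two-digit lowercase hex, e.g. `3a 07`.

id:5 = 0 → 0x0 << 0 → word 0x0000
opcode:8 = 95 → 0x5f << 5 → word 0x0be0
err:3 = -2 → 0x6 << 13 → word 0xcbe0
word = 0xcbe0 → little-endian bytes:
  [0]=0xe0  [1]=0xcb

e0 cb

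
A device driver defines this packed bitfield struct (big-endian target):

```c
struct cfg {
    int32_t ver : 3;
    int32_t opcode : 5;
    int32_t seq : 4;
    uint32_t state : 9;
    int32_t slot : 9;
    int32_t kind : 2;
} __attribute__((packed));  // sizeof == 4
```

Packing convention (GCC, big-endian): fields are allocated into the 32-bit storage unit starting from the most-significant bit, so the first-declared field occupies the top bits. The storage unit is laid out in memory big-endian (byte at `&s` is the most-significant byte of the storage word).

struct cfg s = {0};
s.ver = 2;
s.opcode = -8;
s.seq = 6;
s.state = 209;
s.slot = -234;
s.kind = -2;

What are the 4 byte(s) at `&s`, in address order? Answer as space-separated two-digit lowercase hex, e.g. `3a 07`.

ver (3b) val=2 bits=0x2 at bit 29: 0x40000000
opcode (5b) val=-8 bits=0x18 at bit 24: 0x58000000
seq (4b) val=6 bits=0x6 at bit 20: 0x58600000
state (9b) val=209 bits=0xd1 at bit 11: 0x58668800
slot (9b) val=-234 bits=0x116 at bit 2: 0x58668c58
kind (2b) val=-2 bits=0x2 at bit 0: 0x58668c5a
word = 0x58668c5a → big-endian bytes:
  [0]=0x58  [1]=0x66  [2]=0x8c  [3]=0x5a

58 66 8c 5a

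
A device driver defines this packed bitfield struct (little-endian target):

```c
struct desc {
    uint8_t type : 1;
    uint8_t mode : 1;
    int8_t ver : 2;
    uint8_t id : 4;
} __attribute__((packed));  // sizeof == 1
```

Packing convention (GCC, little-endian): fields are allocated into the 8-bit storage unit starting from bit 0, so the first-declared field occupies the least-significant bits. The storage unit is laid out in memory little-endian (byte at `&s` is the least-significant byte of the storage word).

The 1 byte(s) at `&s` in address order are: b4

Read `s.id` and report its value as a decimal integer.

[0]=0xb4 (little-endian) → word 0xb4
type:1 @ bit 0 → (0xb4>>0)&0x1 = 0x0
mode:1 @ bit 1 → (0xb4>>1)&0x1 = 0x0
ver:2 @ bit 2 → (0xb4>>2)&0x3 = 0x1
id:4 @ bit 4 → (0xb4>>4)&0xf = 0xb  ←

11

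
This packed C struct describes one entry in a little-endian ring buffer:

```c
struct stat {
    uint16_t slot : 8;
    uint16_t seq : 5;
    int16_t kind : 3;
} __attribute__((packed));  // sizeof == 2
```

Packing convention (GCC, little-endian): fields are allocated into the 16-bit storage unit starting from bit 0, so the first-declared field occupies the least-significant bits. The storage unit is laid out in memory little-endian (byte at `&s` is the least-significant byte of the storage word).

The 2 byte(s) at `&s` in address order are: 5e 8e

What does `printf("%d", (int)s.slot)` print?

[0]=0x5e [1]=0x8e (little-endian) → word 0x8e5e
slot [0+:8] = (word>>0) & 0xff = 94  ←
seq [8+:5] = (word>>8) & 0x1f = 14
kind [13+:3] = (word>>13) & 0x7 = 4

94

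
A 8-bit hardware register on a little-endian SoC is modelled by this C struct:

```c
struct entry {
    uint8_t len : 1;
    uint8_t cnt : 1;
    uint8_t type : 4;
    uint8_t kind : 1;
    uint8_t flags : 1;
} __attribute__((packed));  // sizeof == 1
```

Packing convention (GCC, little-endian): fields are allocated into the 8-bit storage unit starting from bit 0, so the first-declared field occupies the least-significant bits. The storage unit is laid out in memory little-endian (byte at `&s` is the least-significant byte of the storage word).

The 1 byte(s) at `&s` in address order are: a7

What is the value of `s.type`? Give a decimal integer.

9

[0]=0xa7 (little-endian) → word 0xa7
len:1 @ bit 0 → (0xa7>>0)&0x1 = 0x1
cnt:1 @ bit 1 → (0xa7>>1)&0x1 = 0x1
type:4 @ bit 2 → (0xa7>>2)&0xf = 0x9  ←
kind:1 @ bit 6 → (0xa7>>6)&0x1 = 0x0
flags:1 @ bit 7 → (0xa7>>7)&0x1 = 0x1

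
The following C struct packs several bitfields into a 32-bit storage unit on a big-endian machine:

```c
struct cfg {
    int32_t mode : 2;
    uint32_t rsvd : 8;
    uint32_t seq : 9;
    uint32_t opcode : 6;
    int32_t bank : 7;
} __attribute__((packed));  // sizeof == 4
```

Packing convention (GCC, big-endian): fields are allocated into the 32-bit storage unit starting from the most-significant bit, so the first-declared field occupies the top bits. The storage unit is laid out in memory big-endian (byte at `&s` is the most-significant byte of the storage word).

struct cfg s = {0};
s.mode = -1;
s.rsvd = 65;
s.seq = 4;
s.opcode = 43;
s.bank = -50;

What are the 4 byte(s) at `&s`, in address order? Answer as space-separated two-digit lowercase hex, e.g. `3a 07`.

mode:2 = -1 → 0x3 << 30 → word 0xc0000000
rsvd:8 = 65 → 0x41 << 22 → word 0xd0400000
seq:9 = 4 → 0x4 << 13 → word 0xd0408000
opcode:6 = 43 → 0x2b << 7 → word 0xd0409580
bank:7 = -50 → 0x4e << 0 → word 0xd04095ce
word = 0xd04095ce → big-endian bytes:
  [0]=0xd0  [1]=0x40  [2]=0x95  [3]=0xce

d0 40 95 ce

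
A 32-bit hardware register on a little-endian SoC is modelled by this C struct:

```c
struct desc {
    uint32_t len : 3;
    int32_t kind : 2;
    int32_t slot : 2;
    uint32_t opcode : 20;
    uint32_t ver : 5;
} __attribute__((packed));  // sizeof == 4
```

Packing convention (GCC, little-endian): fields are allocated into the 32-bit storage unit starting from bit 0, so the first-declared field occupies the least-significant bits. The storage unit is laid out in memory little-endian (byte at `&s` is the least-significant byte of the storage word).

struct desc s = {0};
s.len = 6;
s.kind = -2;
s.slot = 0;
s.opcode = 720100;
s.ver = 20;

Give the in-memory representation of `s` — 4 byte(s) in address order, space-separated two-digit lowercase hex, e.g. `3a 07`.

len:3 = 6 → 0x6 << 0 → word 0x00000006
kind:2 = -2 → 0x2 << 3 → word 0x00000016
slot:2 = 0 → 0x0 << 5 → word 0x00000016
opcode:20 = 720100 → 0xafce4 << 7 → word 0x057e7216
ver:5 = 20 → 0x14 << 27 → word 0xa57e7216
word = 0xa57e7216 → little-endian bytes:
  [0]=0x16  [1]=0x72  [2]=0x7e  [3]=0xa5

16 72 7e a5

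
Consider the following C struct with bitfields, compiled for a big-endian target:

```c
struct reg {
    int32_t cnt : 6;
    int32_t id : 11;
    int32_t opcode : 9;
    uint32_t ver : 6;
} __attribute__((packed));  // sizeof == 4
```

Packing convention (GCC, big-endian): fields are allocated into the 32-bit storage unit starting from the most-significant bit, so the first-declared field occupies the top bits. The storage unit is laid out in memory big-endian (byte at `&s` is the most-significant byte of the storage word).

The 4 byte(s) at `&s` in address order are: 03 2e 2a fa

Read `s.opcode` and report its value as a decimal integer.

[0]=0x03 [1]=0x2e [2]=0x2a [3]=0xfa (big-endian) → word 0x032e2afa
cnt:6 @ bit 26 → (0x032e2afa>>26)&0x3f = 0x0
id:11 @ bit 15 → (0x032e2afa>>15)&0x7ff = 0x65c
opcode:9 @ bit 6 → (0x032e2afa>>6)&0x1ff = 0xab  ←
ver:6 @ bit 0 → (0x032e2afa>>0)&0x3f = 0x3a
opcode signed 9b, MSB=0: value = 171

171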